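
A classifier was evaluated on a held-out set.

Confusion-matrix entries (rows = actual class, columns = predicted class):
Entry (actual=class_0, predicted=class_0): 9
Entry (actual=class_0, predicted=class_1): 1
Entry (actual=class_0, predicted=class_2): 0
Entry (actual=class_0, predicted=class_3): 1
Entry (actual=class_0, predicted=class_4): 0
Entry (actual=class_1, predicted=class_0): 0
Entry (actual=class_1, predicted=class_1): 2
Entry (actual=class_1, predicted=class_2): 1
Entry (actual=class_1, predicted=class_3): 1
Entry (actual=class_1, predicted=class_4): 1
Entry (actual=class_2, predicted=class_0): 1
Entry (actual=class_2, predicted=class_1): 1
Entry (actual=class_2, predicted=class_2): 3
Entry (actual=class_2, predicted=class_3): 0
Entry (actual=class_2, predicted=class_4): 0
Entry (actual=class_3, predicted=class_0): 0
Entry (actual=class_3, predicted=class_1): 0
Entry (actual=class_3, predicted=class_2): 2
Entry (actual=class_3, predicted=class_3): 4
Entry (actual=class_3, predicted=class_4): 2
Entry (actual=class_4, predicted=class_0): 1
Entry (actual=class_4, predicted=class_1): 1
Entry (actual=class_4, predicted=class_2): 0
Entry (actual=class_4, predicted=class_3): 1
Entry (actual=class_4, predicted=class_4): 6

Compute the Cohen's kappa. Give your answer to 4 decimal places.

0.5296

Observed agreement pₒ = trace/N = 24/38 = 0.63158
Expected agreement pₑ = Σ (rowᵢ·colᵢ)/N² = (11·11 + 5·5 + 5·6 + 8·7 + 9·9)/38² = 0.21676
κ = (pₒ − pₑ)/(1 − pₑ) = (0.63158 − 0.21676)/(1 − 0.21676) = 0.5296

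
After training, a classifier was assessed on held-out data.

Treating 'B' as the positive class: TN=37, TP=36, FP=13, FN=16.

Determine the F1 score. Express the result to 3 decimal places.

0.713

Precision = TP/(TP+FP) = 36/49 = 0.7347
Recall = TP/(TP+FN) = 36/52 = 0.6923
F1 = 2·TP/(2·TP+FP+FN) = 72/101 = 0.713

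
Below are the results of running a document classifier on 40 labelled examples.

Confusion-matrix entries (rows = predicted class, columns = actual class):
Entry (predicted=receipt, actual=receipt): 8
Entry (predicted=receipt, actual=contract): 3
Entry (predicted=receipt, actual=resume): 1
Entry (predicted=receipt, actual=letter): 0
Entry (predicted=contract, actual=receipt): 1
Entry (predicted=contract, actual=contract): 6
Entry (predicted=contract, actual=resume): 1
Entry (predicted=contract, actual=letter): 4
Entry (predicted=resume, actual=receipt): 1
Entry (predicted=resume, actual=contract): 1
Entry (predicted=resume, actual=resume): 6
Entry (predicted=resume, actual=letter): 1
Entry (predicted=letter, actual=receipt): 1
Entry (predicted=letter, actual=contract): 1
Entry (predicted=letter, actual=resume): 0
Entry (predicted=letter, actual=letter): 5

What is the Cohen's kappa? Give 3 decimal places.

Observed agreement pₒ = trace/N = 25/40 = 0.6250
Expected agreement pₑ = Σ (rowᵢ·colᵢ)/N² = (11·12 + 11·12 + 8·9 + 10·7)/40² = 0.2538
κ = (pₒ − pₑ)/(1 − pₑ) = (0.6250 − 0.2538)/(1 − 0.2538) = 0.497

0.497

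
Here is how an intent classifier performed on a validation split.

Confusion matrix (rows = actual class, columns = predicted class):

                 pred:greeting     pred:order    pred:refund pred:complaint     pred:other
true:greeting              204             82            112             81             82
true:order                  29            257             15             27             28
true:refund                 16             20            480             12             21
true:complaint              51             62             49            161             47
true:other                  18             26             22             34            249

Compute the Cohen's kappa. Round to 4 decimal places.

Observed agreement pₒ = trace/N = 1351/2185 = 0.61831
Expected agreement pₑ = Σ (rowᵢ·colᵢ)/N² = (561·318 + 356·447 + 549·678 + 370·315 + 349·427)/2185² = 0.20429
κ = (pₒ − pₑ)/(1 − pₑ) = (0.61831 − 0.20429)/(1 − 0.20429) = 0.5203

0.5203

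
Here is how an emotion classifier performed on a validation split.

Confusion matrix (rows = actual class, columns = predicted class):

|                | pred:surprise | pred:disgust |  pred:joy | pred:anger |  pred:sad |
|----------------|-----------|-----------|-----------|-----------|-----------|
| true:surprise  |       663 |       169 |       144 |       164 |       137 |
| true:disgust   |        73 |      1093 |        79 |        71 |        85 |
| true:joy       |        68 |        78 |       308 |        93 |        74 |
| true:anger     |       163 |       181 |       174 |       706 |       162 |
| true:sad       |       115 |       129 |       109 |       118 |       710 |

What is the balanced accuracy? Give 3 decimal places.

0.581

Balanced accuracy = mean of per-class recall.
  surprise: recall = 663/1277 = 0.5192
  disgust: recall = 1093/1401 = 0.7802
  joy: recall = 308/621 = 0.4960
  anger: recall = 706/1386 = 0.5094
  sad: recall = 710/1181 = 0.6012
Mean = (0.5192 + 0.7802 + 0.4960 + 0.5094 + 0.6012) / 5 = 0.581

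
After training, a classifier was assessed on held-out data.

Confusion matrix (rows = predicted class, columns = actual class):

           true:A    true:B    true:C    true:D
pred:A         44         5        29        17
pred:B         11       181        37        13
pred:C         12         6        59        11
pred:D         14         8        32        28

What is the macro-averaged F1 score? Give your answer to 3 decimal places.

0.543

Per-class F1 score (2·TP/(2·TP+FP+FN)):
  A: TP=44, FP=5+29+17=51, FN=11+12+14=37 → 88/176 = 0.5000
  B: TP=181, FP=11+37+13=61, FN=5+6+8=19 → 362/442 = 0.8190
  C: TP=59, FP=12+6+11=29, FN=29+37+32=98 → 118/245 = 0.4816
  D: TP=28, FP=14+8+32=54, FN=17+13+11=41 → 56/151 = 0.3709
Macro-F1 score = mean = (0.5000 + 0.8190 + 0.4816 + 0.3709) / 4 = 0.543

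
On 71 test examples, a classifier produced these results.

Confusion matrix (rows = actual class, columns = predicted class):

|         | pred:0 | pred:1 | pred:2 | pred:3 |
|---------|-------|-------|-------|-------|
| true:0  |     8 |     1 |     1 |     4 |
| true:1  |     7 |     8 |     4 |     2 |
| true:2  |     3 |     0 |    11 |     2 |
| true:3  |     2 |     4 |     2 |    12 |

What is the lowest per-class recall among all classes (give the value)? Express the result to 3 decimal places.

Per-class recall (TP/(TP+FN)):
  0: TP=8, FN=1+1+4=6 → 8/14 = 0.5714
  1: TP=8, FN=7+4+2=13 → 8/21 = 0.3810
  2: TP=11, FN=3+0+2=5 → 11/16 = 0.6875
  3: TP=12, FN=2+4+2=8 → 12/20 = 0.6000
Lowest is class '1' with recall = 0.381.

0.381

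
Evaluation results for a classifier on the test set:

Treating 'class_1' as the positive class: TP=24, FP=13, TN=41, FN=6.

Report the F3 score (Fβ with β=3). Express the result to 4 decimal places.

0.7818

Fβ = (1+β²)·TP / ((1+β²)·TP + β²·FN + FP), with β²=9
= 10·24 / (10·24 + 9·6 + 13) = 0.7818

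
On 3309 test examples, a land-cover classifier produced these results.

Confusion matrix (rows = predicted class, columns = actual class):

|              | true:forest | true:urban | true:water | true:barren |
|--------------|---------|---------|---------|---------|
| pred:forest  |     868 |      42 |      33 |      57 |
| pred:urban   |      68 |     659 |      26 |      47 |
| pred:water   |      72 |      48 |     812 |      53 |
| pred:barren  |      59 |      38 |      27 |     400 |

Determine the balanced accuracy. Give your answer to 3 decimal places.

0.818

Balanced accuracy = mean of per-class recall.
  forest: recall = 868/1067 = 0.8135
  urban: recall = 659/787 = 0.8374
  water: recall = 812/898 = 0.9042
  barren: recall = 400/557 = 0.7181
Mean = (0.8135 + 0.8374 + 0.9042 + 0.7181) / 4 = 0.818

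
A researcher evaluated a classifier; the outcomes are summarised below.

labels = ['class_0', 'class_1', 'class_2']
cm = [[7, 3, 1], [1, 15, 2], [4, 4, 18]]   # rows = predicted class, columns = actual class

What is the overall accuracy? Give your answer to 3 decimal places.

0.727

Accuracy = trace / total = (7+15+18=40) / 55 = 40/55 = 0.727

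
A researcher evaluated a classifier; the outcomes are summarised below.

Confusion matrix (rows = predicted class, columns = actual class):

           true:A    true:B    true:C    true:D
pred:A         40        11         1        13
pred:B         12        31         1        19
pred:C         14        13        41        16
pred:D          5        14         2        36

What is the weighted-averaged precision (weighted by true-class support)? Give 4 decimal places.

0.5675

Per-class precision (TP/(TP+FP)):
  A: TP=40, FP=11+1+13=25 → 40/65 = 0.61538
  B: TP=31, FP=12+1+19=32 → 31/63 = 0.49206
  C: TP=41, FP=14+13+16=43 → 41/84 = 0.48810
  D: TP=36, FP=5+14+2=21 → 36/57 = 0.63158
Weighted-precision = Σ (supportᵢ/N)·precisionᵢ with N=269: (71/269)·0.61538 + (69/269)·0.49206 + (45/269)·0.48810 + (84/269)·0.63158 = 0.5675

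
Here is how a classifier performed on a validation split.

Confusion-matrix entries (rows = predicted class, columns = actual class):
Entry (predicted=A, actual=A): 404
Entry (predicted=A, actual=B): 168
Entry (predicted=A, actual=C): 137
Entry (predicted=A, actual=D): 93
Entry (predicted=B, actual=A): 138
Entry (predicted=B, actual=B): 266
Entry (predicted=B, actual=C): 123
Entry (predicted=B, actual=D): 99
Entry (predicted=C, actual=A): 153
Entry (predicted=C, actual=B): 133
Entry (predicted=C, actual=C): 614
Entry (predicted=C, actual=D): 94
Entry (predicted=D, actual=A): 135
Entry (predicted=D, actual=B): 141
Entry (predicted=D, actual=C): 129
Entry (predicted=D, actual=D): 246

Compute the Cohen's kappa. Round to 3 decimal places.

Observed agreement pₒ = trace/N = 1530/3073 = 0.4979
Expected agreement pₑ = Σ (rowᵢ·colᵢ)/N² = (830·802 + 708·626 + 1003·994 + 532·651)/3073² = 0.2597
κ = (pₒ − pₑ)/(1 − pₑ) = (0.4979 − 0.2597)/(1 − 0.2597) = 0.322

0.322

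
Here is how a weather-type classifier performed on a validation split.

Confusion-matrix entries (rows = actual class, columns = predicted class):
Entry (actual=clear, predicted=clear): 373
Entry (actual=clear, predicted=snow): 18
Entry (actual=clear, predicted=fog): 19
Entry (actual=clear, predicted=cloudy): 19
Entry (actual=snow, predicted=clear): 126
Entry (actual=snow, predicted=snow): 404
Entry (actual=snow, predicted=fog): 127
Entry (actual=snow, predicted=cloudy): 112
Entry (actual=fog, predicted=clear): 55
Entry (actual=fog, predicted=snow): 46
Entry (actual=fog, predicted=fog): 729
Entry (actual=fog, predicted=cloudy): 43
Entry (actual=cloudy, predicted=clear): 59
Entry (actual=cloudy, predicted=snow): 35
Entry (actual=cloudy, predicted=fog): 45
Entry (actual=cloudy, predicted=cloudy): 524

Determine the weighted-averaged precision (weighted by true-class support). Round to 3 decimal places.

Per-class precision (TP/(TP+FP)):
  clear: TP=373, FP=126+55+59=240 → 373/613 = 0.6085
  snow: TP=404, FP=18+46+35=99 → 404/503 = 0.8032
  fog: TP=729, FP=19+127+45=191 → 729/920 = 0.7924
  cloudy: TP=524, FP=19+112+43=174 → 524/698 = 0.7507
Weighted-precision = Σ (supportᵢ/N)·precisionᵢ with N=2734: (429/2734)·0.6085 + (769/2734)·0.8032 + (873/2734)·0.7924 + (663/2734)·0.7507 = 0.756

0.756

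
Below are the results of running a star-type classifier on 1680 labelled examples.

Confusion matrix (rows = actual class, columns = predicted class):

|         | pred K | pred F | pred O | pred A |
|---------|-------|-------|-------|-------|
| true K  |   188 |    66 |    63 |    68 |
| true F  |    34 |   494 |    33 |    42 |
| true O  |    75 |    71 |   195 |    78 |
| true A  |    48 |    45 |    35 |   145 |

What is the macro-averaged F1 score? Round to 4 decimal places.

0.5724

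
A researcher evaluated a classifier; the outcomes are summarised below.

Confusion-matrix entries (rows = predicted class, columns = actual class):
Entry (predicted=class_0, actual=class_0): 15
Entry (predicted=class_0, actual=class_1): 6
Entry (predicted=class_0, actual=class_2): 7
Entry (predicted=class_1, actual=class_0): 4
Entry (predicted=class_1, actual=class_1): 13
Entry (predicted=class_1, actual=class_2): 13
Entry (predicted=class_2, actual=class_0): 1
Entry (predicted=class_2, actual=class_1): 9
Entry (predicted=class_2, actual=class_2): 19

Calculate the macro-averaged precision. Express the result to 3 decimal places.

Per-class precision (TP/(TP+FP)):
  class_0: TP=15, FP=6+7=13 → 15/28 = 0.5357
  class_1: TP=13, FP=4+13=17 → 13/30 = 0.4333
  class_2: TP=19, FP=1+9=10 → 19/29 = 0.6552
Macro-precision = mean = (0.5357 + 0.4333 + 0.6552) / 3 = 0.541

0.541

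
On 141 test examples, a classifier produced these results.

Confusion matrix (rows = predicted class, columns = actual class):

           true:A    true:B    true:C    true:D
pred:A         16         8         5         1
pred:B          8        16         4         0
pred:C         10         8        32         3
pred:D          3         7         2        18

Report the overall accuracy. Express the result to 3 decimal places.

0.582

Accuracy = trace / total = (16+16+32+18=82) / 141 = 82/141 = 0.582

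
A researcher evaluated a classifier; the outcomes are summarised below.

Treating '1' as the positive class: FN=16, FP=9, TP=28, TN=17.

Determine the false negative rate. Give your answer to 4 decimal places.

0.3636

FNR = FN/(FN+TP) = 16/(16+28) = 0.3636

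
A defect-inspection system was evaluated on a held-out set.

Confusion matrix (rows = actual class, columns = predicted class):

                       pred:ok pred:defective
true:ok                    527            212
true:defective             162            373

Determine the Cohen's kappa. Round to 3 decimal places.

Observed agreement pₒ = trace/N = 900/1274 = 0.7064
Expected agreement pₑ = Σ (rowᵢ·colᵢ)/N² = (739·689 + 535·585)/1274² = 0.5065
κ = (pₒ − pₑ)/(1 − pₑ) = (0.7064 − 0.5065)/(1 − 0.5065) = 0.405

0.405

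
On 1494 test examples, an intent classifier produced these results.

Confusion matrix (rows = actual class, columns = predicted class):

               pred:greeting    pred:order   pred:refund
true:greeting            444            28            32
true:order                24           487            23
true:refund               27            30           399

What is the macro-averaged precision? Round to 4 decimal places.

Per-class precision (TP/(TP+FP)):
  greeting: TP=444, FP=24+27=51 → 444/495 = 0.89697
  order: TP=487, FP=28+30=58 → 487/545 = 0.89358
  refund: TP=399, FP=32+23=55 → 399/454 = 0.87885
Macro-precision = mean = (0.89697 + 0.89358 + 0.87885) / 3 = 0.8898

0.8898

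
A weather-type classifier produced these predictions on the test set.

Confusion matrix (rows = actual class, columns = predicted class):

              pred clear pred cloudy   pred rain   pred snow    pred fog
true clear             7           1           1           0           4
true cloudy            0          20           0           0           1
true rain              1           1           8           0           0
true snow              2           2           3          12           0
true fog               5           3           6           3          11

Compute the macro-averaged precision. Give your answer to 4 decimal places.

0.6279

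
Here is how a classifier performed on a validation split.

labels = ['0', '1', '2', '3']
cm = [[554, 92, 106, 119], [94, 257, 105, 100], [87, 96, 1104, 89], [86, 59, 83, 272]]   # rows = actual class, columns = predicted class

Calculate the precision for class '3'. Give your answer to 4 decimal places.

Take TP from the diagonal, FP from the rest of the '3' prediction marginal, FN from the rest of the '3' actual marginal.
precision = TP/(TP+FP).
3: TP=272, FP=119+100+89=308 → 272/580 = 0.46897

0.4690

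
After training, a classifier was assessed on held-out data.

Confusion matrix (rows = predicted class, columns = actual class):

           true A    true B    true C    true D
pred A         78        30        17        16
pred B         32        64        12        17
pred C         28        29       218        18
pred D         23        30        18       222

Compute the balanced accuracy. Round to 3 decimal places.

Balanced accuracy = mean of per-class recall.
  A: recall = 78/161 = 0.4845
  B: recall = 64/153 = 0.4183
  C: recall = 218/265 = 0.8226
  D: recall = 222/273 = 0.8132
Mean = (0.4845 + 0.4183 + 0.8226 + 0.8132) / 4 = 0.635

0.635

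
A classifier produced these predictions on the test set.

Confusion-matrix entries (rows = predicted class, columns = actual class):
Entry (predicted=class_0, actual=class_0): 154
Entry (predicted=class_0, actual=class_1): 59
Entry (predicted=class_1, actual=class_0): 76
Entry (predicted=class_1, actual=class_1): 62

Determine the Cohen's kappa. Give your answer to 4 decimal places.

Observed agreement pₒ = trace/N = 216/351 = 0.61538
Expected agreement pₑ = Σ (rowᵢ·colᵢ)/N² = (230·213 + 121·138)/351² = 0.53318
κ = (pₒ − pₑ)/(1 − pₑ) = (0.61538 − 0.53318)/(1 − 0.53318) = 0.1761

0.1761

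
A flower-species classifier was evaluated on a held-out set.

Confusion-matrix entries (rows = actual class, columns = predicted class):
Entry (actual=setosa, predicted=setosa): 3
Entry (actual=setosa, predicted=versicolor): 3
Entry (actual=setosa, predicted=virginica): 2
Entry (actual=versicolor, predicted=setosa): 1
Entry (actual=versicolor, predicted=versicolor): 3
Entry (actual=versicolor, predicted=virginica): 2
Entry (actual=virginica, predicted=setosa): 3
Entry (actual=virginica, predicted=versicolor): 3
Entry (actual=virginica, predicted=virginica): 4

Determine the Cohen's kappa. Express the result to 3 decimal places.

Observed agreement pₒ = trace/N = 10/24 = 0.4167
Expected agreement pₑ = Σ (rowᵢ·colᵢ)/N² = (8·7 + 6·9 + 10·8)/24² = 0.3299
κ = (pₒ − pₑ)/(1 − pₑ) = (0.4167 − 0.3299)/(1 − 0.3299) = 0.130

0.130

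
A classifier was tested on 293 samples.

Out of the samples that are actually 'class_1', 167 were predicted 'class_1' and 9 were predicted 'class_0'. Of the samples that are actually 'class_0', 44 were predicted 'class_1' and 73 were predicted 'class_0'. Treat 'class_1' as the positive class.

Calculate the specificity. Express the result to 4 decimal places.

0.6239

Specificity = TN/(TN+FP) = 73/(73+44) = 0.6239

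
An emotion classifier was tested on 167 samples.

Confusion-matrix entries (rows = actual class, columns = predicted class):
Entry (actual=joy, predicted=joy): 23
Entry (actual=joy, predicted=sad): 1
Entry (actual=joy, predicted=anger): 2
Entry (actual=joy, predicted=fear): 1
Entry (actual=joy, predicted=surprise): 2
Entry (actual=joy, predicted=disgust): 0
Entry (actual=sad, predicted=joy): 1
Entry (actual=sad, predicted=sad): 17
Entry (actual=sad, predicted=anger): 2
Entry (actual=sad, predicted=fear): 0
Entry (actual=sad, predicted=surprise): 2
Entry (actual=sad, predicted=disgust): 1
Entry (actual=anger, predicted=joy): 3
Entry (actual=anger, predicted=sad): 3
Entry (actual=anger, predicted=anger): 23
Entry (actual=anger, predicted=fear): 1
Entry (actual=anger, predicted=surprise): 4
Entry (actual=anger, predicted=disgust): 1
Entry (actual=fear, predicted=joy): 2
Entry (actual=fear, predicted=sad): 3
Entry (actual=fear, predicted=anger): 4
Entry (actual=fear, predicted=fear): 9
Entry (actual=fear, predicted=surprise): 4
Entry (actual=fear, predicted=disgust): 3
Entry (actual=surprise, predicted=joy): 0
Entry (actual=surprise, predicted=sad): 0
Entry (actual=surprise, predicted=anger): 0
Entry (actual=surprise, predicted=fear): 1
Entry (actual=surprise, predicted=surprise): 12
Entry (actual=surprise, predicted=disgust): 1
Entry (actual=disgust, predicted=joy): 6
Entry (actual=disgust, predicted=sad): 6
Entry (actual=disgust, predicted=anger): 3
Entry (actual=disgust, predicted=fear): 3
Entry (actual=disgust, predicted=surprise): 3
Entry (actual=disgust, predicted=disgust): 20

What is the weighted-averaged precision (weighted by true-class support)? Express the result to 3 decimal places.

Per-class precision (TP/(TP+FP)):
  joy: TP=23, FP=1+3+2+0+6=12 → 23/35 = 0.6571
  sad: TP=17, FP=1+3+3+0+6=13 → 17/30 = 0.5667
  anger: TP=23, FP=2+2+4+0+3=11 → 23/34 = 0.6765
  fear: TP=9, FP=1+0+1+1+3=6 → 9/15 = 0.6000
  surprise: TP=12, FP=2+2+4+4+3=15 → 12/27 = 0.4444
  disgust: TP=20, FP=0+1+1+3+1=6 → 20/26 = 0.7692
Weighted-precision = Σ (supportᵢ/N)·precisionᵢ with N=167: (29/167)·0.6571 + (23/167)·0.5667 + (35/167)·0.6765 + (25/167)·0.6000 + (14/167)·0.4444 + (41/167)·0.7692 = 0.650

0.650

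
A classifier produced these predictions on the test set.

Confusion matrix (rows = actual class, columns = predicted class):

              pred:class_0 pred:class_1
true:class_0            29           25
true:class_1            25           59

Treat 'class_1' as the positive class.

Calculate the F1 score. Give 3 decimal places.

0.702

Precision = TP/(TP+FP) = 59/84 = 0.7024
Recall = TP/(TP+FN) = 59/84 = 0.7024
F1 = 2·TP/(2·TP+FP+FN) = 118/168 = 0.702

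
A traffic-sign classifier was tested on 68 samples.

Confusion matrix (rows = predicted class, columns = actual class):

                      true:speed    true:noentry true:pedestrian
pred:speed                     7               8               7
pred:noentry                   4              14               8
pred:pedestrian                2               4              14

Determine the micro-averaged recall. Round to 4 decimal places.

Micro-averaging pools counts across classes: ΣTP=35, ΣFP=33, ΣFN=33.
Micro-recall = TP/(TP+FN) on pooled counts = 0.5147 (equals overall accuracy in single-label multiclass).

0.5147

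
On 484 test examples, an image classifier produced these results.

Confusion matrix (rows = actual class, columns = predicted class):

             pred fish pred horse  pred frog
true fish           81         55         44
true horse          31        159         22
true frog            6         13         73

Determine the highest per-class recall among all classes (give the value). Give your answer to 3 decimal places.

0.793

Per-class recall (TP/(TP+FN)):
  fish: TP=81, FN=55+44=99 → 81/180 = 0.4500
  horse: TP=159, FN=31+22=53 → 159/212 = 0.7500
  frog: TP=73, FN=6+13=19 → 73/92 = 0.7935
Highest is class 'frog' with recall = 0.793.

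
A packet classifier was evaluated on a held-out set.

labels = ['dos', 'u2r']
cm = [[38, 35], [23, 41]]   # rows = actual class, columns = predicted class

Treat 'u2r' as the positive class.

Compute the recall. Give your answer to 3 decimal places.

0.641

Recall = TP/(TP+FN) = 41/(41+23) = 41/64 = 0.641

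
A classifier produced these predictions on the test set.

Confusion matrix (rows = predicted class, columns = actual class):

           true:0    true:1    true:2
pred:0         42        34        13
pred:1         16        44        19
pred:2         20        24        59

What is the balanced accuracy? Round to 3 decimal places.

Balanced accuracy = mean of per-class recall.
  0: recall = 42/78 = 0.5385
  1: recall = 44/102 = 0.4314
  2: recall = 59/91 = 0.6484
Mean = (0.5385 + 0.4314 + 0.6484) / 3 = 0.539

0.539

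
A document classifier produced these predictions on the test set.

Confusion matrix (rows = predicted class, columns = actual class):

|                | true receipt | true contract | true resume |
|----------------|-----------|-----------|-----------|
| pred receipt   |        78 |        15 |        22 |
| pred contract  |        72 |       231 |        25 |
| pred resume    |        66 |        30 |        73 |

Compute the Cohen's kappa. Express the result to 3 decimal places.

0.411

Observed agreement pₒ = trace/N = 382/612 = 0.6242
Expected agreement pₑ = Σ (rowᵢ·colᵢ)/N² = (216·115 + 276·328 + 120·169)/612² = 0.3622
κ = (pₒ − pₑ)/(1 − pₑ) = (0.6242 − 0.3622)/(1 − 0.3622) = 0.411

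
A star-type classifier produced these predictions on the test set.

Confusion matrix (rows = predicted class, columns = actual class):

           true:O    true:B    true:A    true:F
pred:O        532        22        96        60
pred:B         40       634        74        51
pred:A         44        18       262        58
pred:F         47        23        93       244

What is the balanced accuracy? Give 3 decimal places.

0.700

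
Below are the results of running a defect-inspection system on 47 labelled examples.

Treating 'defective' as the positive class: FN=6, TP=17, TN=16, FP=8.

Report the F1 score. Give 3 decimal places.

Precision = TP/(TP+FP) = 17/25 = 0.6800
Recall = TP/(TP+FN) = 17/23 = 0.7391
F1 = 2·TP/(2·TP+FP+FN) = 34/48 = 0.708

0.708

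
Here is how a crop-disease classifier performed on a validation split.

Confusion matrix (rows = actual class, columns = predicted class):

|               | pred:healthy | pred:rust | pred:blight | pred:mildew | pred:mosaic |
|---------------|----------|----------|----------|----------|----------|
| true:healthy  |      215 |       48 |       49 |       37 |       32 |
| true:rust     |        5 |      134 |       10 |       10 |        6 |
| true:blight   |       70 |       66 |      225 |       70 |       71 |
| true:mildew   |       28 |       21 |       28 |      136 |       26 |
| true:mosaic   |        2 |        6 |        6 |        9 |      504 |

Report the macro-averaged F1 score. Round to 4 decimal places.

Per-class F1 score (2·TP/(2·TP+FP+FN)):
  healthy: TP=215, FP=5+70+28+2=105, FN=48+49+37+32=166 → 430/701 = 0.61341
  rust: TP=134, FP=48+66+21+6=141, FN=5+10+10+6=31 → 268/440 = 0.60909
  blight: TP=225, FP=49+10+28+6=93, FN=70+66+70+71=277 → 450/820 = 0.54878
  mildew: TP=136, FP=37+10+70+9=126, FN=28+21+28+26=103 → 272/501 = 0.54291
  mosaic: TP=504, FP=32+6+71+26=135, FN=2+6+6+9=23 → 1008/1166 = 0.86449
Macro-F1 score = mean = (0.61341 + 0.60909 + 0.54878 + 0.54291 + 0.86449) / 5 = 0.6357

0.6357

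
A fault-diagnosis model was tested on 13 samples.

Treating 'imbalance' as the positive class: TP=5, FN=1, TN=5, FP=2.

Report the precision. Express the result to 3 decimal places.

Precision = TP/(TP+FP) = 5/(5+2) = 5/7 = 0.714

0.714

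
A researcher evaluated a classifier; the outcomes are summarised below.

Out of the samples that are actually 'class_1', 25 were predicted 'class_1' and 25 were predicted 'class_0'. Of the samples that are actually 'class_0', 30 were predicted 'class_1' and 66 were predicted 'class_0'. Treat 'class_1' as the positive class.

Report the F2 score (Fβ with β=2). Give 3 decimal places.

Fβ = (1+β²)·TP / ((1+β²)·TP + β²·FN + FP), with β²=4
= 5·25 / (5·25 + 4·25 + 30) = 0.490

0.490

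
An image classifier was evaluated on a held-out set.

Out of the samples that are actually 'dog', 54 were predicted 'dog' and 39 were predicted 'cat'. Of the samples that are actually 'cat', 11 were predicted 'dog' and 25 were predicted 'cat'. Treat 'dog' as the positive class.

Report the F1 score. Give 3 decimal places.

Precision = TP/(TP+FP) = 54/65 = 0.8308
Recall = TP/(TP+FN) = 54/93 = 0.5806
F1 = 2·TP/(2·TP+FP+FN) = 108/158 = 0.684

0.684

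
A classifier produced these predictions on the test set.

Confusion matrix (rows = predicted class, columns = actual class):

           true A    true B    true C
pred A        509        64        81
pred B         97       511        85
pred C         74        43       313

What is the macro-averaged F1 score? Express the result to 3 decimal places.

0.744

Per-class F1 score (2·TP/(2·TP+FP+FN)):
  A: TP=509, FP=64+81=145, FN=97+74=171 → 1018/1334 = 0.7631
  B: TP=511, FP=97+85=182, FN=64+43=107 → 1022/1311 = 0.7796
  C: TP=313, FP=74+43=117, FN=81+85=166 → 626/909 = 0.6887
Macro-F1 score = mean = (0.7631 + 0.7796 + 0.6887) / 3 = 0.744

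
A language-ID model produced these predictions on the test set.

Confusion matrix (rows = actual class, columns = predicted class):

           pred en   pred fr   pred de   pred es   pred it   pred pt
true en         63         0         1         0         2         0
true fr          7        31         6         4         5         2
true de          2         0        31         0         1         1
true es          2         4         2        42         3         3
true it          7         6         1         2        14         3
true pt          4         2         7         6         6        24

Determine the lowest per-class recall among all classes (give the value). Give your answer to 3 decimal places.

Per-class recall (TP/(TP+FN)):
  en: TP=63, FN=0+1+0+2+0=3 → 63/66 = 0.9545
  fr: TP=31, FN=7+6+4+5+2=24 → 31/55 = 0.5636
  de: TP=31, FN=2+0+0+1+1=4 → 31/35 = 0.8857
  es: TP=42, FN=2+4+2+3+3=14 → 42/56 = 0.7500
  it: TP=14, FN=7+6+1+2+3=19 → 14/33 = 0.4242
  pt: TP=24, FN=4+2+7+6+6=25 → 24/49 = 0.4898
Lowest is class 'it' with recall = 0.424.

0.424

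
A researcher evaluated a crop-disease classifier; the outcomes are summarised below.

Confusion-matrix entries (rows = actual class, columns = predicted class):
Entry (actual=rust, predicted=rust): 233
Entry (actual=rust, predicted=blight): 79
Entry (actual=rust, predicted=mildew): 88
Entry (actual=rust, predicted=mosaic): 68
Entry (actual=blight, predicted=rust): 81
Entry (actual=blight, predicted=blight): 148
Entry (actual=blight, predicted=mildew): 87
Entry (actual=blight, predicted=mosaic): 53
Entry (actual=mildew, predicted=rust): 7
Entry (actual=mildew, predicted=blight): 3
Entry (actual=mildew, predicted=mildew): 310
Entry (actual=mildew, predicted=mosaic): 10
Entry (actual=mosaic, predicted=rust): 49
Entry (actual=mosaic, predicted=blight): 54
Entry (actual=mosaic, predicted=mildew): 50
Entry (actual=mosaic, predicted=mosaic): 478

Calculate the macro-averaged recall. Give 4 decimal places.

Per-class recall (TP/(TP+FN)):
  rust: TP=233, FN=79+88+68=235 → 233/468 = 0.49786
  blight: TP=148, FN=81+87+53=221 → 148/369 = 0.40108
  mildew: TP=310, FN=7+3+10=20 → 310/330 = 0.93939
  mosaic: TP=478, FN=49+54+50=153 → 478/631 = 0.75753
Macro-recall = mean = (0.49786 + 0.40108 + 0.93939 + 0.75753) / 4 = 0.6490

0.6490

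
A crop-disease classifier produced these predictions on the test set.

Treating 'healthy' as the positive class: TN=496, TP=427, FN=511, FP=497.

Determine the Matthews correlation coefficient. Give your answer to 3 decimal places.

-0.045

MCC = (TP·TN − FP·FN) / √((TP+FP)(TP+FN)(TN+FP)(TN+FN))
Numerator = 427·496 − 497·511 = -42175
Denominator = √(924·938·993·1007) = √866669531112 = 930950.8747
MCC = -42175 / 930950.8747 = -0.045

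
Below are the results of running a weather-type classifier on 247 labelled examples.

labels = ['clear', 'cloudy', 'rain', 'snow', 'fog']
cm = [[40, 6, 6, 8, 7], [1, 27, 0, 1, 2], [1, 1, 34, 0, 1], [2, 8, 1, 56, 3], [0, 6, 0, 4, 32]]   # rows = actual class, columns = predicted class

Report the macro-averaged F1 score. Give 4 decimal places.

Per-class F1 score (2·TP/(2·TP+FP+FN)):
  clear: TP=40, FP=1+1+2+0=4, FN=6+6+8+7=27 → 80/111 = 0.72072
  cloudy: TP=27, FP=6+1+8+6=21, FN=1+0+1+2=4 → 54/79 = 0.68354
  rain: TP=34, FP=6+0+1+0=7, FN=1+1+0+1=3 → 68/78 = 0.87179
  snow: TP=56, FP=8+1+0+4=13, FN=2+8+1+3=14 → 112/139 = 0.80576
  fog: TP=32, FP=7+2+1+3=13, FN=0+6+0+4=10 → 64/87 = 0.73563
Macro-F1 score = mean = (0.72072 + 0.68354 + 0.87179 + 0.80576 + 0.73563) / 5 = 0.7635

0.7635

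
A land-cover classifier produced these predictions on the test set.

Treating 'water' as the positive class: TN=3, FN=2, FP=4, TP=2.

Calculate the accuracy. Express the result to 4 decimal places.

Accuracy = (TP+TN)/N = (2+3)/11 = 0.4545

0.4545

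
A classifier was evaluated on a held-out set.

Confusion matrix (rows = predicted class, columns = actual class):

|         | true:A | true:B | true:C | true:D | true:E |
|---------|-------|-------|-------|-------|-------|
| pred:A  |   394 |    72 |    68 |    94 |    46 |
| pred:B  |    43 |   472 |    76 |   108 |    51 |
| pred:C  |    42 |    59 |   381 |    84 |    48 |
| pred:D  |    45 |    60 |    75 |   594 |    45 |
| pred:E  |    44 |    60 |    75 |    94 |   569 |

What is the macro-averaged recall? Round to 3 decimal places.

Per-class recall (TP/(TP+FN)):
  A: TP=394, FN=43+42+45+44=174 → 394/568 = 0.6937
  B: TP=472, FN=72+59+60+60=251 → 472/723 = 0.6528
  C: TP=381, FN=68+76+75+75=294 → 381/675 = 0.5644
  D: TP=594, FN=94+108+84+94=380 → 594/974 = 0.6099
  E: TP=569, FN=46+51+48+45=190 → 569/759 = 0.7497
Macro-recall = mean = (0.6937 + 0.6528 + 0.5644 + 0.6099 + 0.7497) / 5 = 0.654

0.654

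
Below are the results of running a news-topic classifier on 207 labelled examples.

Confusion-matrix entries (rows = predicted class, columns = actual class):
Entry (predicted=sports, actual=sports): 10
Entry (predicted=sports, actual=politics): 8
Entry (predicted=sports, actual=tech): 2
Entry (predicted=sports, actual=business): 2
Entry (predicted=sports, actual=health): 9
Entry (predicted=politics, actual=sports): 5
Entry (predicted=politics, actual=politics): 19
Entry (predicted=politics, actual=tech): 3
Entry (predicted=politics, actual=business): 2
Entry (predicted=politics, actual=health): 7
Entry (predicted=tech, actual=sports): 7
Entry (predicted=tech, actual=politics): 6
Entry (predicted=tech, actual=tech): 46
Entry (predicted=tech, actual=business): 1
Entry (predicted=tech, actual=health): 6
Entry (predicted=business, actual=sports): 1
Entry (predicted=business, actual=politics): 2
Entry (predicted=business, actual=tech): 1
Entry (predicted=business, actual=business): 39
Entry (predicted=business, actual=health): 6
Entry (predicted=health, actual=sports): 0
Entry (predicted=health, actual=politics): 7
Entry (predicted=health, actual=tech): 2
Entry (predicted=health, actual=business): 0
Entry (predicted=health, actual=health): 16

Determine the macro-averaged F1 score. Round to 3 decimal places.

Per-class F1 score (2·TP/(2·TP+FP+FN)):
  sports: TP=10, FP=8+2+2+9=21, FN=5+7+1+0=13 → 20/54 = 0.3704
  politics: TP=19, FP=5+3+2+7=17, FN=8+6+2+7=23 → 38/78 = 0.4872
  tech: TP=46, FP=7+6+1+6=20, FN=2+3+1+2=8 → 92/120 = 0.7667
  business: TP=39, FP=1+2+1+6=10, FN=2+2+1+0=5 → 78/93 = 0.8387
  health: TP=16, FP=0+7+2+0=9, FN=9+7+6+6=28 → 32/69 = 0.4638
Macro-F1 score = mean = (0.3704 + 0.4872 + 0.7667 + 0.8387 + 0.4638) / 5 = 0.585

0.585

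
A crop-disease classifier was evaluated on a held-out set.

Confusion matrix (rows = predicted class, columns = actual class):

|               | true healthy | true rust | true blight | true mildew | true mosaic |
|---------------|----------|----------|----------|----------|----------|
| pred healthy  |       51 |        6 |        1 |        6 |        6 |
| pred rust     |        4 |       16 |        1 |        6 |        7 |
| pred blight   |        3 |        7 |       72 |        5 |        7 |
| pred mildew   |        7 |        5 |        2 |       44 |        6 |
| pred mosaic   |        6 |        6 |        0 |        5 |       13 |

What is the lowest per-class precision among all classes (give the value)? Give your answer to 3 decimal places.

0.433

Per-class precision (TP/(TP+FP)):
  healthy: TP=51, FP=6+1+6+6=19 → 51/70 = 0.7286
  rust: TP=16, FP=4+1+6+7=18 → 16/34 = 0.4706
  blight: TP=72, FP=3+7+5+7=22 → 72/94 = 0.7660
  mildew: TP=44, FP=7+5+2+6=20 → 44/64 = 0.6875
  mosaic: TP=13, FP=6+6+0+5=17 → 13/30 = 0.4333
Lowest is class 'mosaic' with precision = 0.433.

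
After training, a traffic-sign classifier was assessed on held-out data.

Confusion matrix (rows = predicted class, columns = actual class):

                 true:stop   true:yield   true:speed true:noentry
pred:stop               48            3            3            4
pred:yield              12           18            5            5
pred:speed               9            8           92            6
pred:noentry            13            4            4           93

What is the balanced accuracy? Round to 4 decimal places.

0.7191

Balanced accuracy = mean of per-class recall.
  stop: recall = 48/82 = 0.58537
  yield: recall = 18/33 = 0.54545
  speed: recall = 92/104 = 0.88462
  noentry: recall = 93/108 = 0.86111
Mean = (0.58537 + 0.54545 + 0.88462 + 0.86111) / 4 = 0.7191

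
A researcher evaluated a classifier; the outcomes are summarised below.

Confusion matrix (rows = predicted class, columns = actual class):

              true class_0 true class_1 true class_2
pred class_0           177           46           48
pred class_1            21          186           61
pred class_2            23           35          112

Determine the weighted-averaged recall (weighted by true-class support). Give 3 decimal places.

0.670

Per-class recall (TP/(TP+FN)):
  class_0: TP=177, FN=21+23=44 → 177/221 = 0.8009
  class_1: TP=186, FN=46+35=81 → 186/267 = 0.6966
  class_2: TP=112, FN=48+61=109 → 112/221 = 0.5068
Weighted-recall = Σ (supportᵢ/N)·recallᵢ with N=709: (221/709)·0.8009 + (267/709)·0.6966 + (221/709)·0.5068 = 0.670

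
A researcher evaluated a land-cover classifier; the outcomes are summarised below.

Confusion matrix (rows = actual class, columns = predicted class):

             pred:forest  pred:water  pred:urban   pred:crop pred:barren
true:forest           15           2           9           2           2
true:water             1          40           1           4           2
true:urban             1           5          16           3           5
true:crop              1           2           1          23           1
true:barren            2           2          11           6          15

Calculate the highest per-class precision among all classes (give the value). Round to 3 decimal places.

Per-class precision (TP/(TP+FP)):
  forest: TP=15, FP=1+1+1+2=5 → 15/20 = 0.7500
  water: TP=40, FP=2+5+2+2=11 → 40/51 = 0.7843
  urban: TP=16, FP=9+1+1+11=22 → 16/38 = 0.4211
  crop: TP=23, FP=2+4+3+6=15 → 23/38 = 0.6053
  barren: TP=15, FP=2+2+5+1=10 → 15/25 = 0.6000
Highest is class 'water' with precision = 0.784.

0.784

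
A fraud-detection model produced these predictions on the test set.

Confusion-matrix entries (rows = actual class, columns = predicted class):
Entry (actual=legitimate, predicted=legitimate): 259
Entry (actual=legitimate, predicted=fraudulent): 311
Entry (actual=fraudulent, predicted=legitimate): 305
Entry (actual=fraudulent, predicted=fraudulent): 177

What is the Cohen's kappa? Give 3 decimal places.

Observed agreement pₒ = trace/N = 436/1052 = 0.4144
Expected agreement pₑ = Σ (rowᵢ·colᵢ)/N² = (570·564 + 482·488)/1052² = 0.5030
κ = (pₒ − pₑ)/(1 − pₑ) = (0.4144 − 0.5030)/(1 − 0.5030) = -0.178

-0.178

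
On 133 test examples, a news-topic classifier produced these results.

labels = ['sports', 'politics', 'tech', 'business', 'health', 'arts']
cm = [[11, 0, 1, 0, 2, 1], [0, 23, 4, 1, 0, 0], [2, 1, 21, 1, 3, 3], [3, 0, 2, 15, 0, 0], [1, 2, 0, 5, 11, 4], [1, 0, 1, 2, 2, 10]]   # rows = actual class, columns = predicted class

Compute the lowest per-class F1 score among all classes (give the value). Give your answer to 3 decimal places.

Per-class F1 score (2·TP/(2·TP+FP+FN)):
  sports: TP=11, FP=0+2+3+1+1=7, FN=0+1+0+2+1=4 → 22/33 = 0.6667
  politics: TP=23, FP=0+1+0+2+0=3, FN=0+4+1+0+0=5 → 46/54 = 0.8519
  tech: TP=21, FP=1+4+2+0+1=8, FN=2+1+1+3+3=10 → 42/60 = 0.7000
  business: TP=15, FP=0+1+1+5+2=9, FN=3+0+2+0+0=5 → 30/44 = 0.6818
  health: TP=11, FP=2+0+3+0+2=7, FN=1+2+0+5+4=12 → 22/41 = 0.5366
  arts: TP=10, FP=1+0+3+0+4=8, FN=1+0+1+2+2=6 → 20/34 = 0.5882
Lowest is class 'health' with F1 score = 0.537.

0.537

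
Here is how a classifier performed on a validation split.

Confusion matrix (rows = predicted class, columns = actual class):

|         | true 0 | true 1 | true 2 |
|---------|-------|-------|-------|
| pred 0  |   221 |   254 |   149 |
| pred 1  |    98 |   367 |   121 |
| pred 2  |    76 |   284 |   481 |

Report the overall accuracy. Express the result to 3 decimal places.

0.521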